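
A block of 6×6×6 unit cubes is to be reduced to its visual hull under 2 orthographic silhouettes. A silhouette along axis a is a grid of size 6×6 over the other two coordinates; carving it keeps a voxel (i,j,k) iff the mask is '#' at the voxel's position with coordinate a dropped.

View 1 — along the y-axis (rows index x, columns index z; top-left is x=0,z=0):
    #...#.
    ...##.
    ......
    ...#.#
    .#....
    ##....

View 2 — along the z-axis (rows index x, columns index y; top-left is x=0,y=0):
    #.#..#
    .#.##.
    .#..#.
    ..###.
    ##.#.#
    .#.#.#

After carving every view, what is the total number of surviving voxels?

initial block: 6^3 = 216
V1 y: intersect with XZ mask (9 set) -- 54 left
V2 z: intersect with XY mask (18 set) -- 28 left

28 voxels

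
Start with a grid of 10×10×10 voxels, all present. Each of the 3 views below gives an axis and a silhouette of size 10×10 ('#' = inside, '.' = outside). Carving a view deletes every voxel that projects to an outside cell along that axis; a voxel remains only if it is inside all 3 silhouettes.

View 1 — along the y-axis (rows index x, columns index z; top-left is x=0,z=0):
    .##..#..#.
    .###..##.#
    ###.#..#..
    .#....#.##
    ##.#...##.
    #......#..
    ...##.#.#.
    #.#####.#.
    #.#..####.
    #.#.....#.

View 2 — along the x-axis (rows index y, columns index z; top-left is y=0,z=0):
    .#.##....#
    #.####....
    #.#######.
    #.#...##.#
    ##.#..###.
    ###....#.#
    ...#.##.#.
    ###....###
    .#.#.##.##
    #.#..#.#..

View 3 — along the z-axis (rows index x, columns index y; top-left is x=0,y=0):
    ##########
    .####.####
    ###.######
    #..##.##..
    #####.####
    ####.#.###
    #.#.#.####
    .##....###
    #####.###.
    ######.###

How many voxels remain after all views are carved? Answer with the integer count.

voxel count = 202

start: 10×10×10 = 1000 voxels
  1. axis=1 (XZ plane), |mask|=46  ⇒  voxels=460
  2. axis=0 (YZ plane), |mask|=53  ⇒  voxels=251
  3. axis=2 (XY plane), |mask|=78  ⇒  voxels=202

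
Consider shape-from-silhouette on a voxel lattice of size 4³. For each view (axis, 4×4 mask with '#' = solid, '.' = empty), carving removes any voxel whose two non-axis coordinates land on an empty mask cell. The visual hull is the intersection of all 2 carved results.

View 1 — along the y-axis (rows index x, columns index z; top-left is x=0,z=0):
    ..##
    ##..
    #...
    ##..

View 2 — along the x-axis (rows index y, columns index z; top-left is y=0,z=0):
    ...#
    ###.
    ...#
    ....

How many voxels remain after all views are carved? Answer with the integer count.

start: 4×4×4 = 64 voxels
after view 1 [y-axis, 7 of 16 cells solid] → remaining = 28
after view 2 [x-axis, 5 of 16 cells solid] → remaining = 8

8 voxels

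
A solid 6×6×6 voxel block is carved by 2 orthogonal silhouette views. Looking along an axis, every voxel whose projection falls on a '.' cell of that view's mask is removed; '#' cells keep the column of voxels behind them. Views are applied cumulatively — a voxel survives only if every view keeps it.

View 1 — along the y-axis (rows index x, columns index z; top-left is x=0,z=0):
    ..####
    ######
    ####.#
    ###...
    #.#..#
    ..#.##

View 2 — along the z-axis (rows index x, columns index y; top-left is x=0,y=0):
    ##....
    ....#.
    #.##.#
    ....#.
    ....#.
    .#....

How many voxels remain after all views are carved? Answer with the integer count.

remaining voxels: 43

initial block: 6^3 = 216
V1 y: intersect with XZ mask (24 set) -- 144 left
V2 z: intersect with XY mask (10 set) -- 43 left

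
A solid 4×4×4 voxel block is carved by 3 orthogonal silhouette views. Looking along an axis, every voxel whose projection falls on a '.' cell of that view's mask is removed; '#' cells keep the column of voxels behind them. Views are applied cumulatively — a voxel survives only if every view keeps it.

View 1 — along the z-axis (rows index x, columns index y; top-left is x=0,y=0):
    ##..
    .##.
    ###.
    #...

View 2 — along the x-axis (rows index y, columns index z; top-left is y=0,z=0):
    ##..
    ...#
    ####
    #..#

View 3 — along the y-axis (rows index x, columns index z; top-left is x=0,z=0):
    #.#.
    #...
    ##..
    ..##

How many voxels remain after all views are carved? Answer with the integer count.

before carving: 64 voxels (4×4×4)
carve view 1 (along z, XY-mask fill 8/16): 32 voxels remain
carve view 2 (along x, YZ-mask fill 9/16): 17 voxels remain
carve view 3 (along y, XZ-mask fill 7/16): 6 voxels remain

remaining voxels: 6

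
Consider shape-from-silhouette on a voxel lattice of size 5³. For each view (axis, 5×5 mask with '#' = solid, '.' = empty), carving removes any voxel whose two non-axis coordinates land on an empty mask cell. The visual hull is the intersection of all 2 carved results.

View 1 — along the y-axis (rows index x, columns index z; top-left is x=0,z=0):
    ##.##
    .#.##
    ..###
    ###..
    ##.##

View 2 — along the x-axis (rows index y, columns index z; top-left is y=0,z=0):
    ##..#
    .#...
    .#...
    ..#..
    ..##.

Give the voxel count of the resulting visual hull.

before carving: 125 voxels (5×5×5)
carve view 1 (along y, XZ-mask fill 17/25): 85 voxels remain
carve view 2 (along x, YZ-mask fill 8/25): 27 voxels remain

remaining voxels: 27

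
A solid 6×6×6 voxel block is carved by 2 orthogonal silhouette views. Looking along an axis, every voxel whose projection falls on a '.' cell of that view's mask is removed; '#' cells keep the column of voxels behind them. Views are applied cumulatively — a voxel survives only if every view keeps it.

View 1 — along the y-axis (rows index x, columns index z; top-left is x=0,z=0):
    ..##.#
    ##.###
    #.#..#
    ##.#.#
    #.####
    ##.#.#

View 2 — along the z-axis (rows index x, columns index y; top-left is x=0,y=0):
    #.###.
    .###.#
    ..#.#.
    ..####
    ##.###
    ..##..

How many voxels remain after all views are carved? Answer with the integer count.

initial block: 6^3 = 216
after view 1 [y-axis, 24 of 36 cells solid] → remaining = 144
after view 2 [z-axis, 21 of 36 cells solid] → remaining = 87

remaining voxels: 87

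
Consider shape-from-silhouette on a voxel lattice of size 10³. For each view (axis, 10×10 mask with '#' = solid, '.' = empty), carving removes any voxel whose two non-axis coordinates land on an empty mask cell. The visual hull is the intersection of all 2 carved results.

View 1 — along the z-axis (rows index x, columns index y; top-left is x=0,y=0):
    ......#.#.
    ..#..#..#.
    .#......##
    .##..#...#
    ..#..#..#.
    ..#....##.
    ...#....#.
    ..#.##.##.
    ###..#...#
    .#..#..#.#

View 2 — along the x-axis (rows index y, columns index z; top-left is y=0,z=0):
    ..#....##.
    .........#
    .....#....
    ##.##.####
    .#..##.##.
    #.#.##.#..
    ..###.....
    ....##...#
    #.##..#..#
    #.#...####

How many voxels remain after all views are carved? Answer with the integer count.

initial block: 10^3 = 1000
step 1: project along z, AND mask (34/100) → |grid| = 340
step 2: project along x, AND mask (40/100) → |grid| = 127

127 voxels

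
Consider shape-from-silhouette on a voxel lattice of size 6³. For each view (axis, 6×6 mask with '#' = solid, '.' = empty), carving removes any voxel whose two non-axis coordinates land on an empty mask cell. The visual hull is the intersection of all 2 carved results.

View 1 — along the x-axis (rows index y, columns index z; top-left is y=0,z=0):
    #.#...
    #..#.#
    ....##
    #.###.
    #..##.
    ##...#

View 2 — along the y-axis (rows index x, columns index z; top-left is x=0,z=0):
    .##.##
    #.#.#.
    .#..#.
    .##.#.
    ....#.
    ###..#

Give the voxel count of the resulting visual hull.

voxel count = 43

start: 6×6×6 = 216 voxels
[1] x-view keeps 17 columns → grid now 102
[2] y-view keeps 17 columns → grid now 43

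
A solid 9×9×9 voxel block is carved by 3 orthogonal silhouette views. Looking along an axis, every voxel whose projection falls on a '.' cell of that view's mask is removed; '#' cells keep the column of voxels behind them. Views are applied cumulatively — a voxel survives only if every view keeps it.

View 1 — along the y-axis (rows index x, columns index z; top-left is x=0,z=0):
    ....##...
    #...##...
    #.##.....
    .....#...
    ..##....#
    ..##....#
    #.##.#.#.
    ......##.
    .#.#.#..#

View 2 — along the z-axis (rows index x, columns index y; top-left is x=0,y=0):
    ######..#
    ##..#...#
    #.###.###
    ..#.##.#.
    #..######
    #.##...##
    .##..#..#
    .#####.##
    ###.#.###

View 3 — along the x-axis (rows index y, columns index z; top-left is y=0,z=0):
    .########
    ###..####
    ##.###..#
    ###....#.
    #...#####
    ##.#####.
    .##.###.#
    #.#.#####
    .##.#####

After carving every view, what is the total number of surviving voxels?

before carving: 729 voxels (9×9×9)
[1] y-view keeps 26 columns → grid now 234
[2] z-view keeps 52 columns → grid now 149
[3] x-view keeps 58 columns → grid now 103

voxel count = 103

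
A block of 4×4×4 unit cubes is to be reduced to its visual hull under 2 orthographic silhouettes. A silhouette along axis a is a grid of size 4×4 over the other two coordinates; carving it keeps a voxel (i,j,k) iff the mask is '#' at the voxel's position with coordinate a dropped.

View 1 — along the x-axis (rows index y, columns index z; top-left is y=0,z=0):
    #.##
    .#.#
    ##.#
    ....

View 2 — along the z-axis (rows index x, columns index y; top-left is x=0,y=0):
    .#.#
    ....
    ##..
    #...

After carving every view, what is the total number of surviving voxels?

|visual hull| = 10

before carving: 64 voxels (4×4×4)
  1. axis=0 (YZ plane), |mask|=8  ⇒  voxels=32
  2. axis=2 (XY plane), |mask|=5  ⇒  voxels=10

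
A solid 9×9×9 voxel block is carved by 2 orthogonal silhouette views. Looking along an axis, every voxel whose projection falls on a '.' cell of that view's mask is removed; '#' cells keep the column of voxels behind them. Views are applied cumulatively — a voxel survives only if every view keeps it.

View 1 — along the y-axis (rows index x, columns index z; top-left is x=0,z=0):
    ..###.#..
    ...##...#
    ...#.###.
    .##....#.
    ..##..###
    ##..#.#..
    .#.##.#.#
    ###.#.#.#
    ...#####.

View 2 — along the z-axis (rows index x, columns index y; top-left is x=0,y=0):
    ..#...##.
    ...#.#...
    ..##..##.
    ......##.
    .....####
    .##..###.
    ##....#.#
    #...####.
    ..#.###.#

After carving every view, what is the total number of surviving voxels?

start: 9×9×9 = 729 voxels
step 1: project along y, AND mask (39/81) → |grid| = 351
step 2: project along z, AND mask (34/81) → |grid| = 155

remaining voxels: 155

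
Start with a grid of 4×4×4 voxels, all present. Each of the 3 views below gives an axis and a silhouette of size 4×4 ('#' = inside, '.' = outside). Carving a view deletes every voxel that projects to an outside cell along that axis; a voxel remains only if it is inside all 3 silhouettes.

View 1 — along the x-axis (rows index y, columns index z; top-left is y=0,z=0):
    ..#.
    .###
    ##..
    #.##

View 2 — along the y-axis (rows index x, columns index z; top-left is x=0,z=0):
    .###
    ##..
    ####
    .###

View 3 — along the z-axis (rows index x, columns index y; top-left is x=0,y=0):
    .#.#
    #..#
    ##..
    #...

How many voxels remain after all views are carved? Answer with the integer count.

remaining voxels: 11

full grid |V| = 64
after view 1 [x-axis, 9 of 16 cells solid] → remaining = 36
after view 2 [y-axis, 12 of 16 cells solid] → remaining = 27
after view 3 [z-axis, 7 of 16 cells solid] → remaining = 11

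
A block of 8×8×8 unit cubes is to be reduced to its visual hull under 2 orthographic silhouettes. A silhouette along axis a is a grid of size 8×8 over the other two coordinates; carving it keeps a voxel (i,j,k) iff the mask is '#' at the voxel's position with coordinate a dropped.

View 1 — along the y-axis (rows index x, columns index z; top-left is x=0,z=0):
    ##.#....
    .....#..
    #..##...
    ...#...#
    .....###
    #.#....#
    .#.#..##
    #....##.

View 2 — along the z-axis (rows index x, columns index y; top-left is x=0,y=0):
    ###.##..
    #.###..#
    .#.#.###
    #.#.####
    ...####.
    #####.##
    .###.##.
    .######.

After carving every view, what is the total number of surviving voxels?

initial block: 8^3 = 512
step 1: project along y, AND mask (22/64) → |grid| = 176
step 2: project along z, AND mask (43/64) → |grid| = 118

|visual hull| = 118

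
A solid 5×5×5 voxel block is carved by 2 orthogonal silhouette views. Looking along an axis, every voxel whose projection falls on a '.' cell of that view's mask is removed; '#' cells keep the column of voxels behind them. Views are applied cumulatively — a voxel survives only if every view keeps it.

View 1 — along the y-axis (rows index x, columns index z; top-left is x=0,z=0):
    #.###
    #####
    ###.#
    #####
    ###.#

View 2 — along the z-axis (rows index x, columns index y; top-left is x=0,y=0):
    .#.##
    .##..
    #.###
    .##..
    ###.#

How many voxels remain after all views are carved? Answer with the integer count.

initial block: 5^3 = 125
after view 1 [y-axis, 22 of 25 cells solid] → remaining = 110
after view 2 [z-axis, 15 of 25 cells solid] → remaining = 64

remaining voxels: 64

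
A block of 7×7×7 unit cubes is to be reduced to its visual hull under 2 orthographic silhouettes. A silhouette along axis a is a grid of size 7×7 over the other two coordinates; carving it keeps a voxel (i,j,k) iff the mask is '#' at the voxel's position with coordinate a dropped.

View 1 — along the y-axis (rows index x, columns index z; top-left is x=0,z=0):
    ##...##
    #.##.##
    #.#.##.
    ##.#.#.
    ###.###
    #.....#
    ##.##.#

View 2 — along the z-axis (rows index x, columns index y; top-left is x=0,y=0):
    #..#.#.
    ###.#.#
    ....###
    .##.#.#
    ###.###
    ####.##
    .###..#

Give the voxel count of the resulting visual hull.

133 voxels

start: 7×7×7 = 343 voxels
  1. axis=1 (XZ plane), |mask|=30  ⇒  voxels=210
  2. axis=2 (XY plane), |mask|=31  ⇒  voxels=133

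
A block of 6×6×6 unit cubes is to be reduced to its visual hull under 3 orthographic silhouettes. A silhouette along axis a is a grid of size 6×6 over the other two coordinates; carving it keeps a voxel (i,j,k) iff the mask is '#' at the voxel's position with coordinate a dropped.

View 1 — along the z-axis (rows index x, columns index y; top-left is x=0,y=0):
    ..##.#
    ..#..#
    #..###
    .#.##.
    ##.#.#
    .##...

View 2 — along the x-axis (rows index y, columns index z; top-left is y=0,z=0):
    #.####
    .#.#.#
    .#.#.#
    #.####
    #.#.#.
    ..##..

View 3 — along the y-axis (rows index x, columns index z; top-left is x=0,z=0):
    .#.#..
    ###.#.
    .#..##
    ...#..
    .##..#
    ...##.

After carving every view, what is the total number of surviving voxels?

remaining voxels: 22

full grid |V| = 216
carve view 1 (along z, XY-mask fill 18/36): 108 voxels remain
carve view 2 (along x, YZ-mask fill 21/36): 62 voxels remain
carve view 3 (along y, XZ-mask fill 15/36): 22 voxels remain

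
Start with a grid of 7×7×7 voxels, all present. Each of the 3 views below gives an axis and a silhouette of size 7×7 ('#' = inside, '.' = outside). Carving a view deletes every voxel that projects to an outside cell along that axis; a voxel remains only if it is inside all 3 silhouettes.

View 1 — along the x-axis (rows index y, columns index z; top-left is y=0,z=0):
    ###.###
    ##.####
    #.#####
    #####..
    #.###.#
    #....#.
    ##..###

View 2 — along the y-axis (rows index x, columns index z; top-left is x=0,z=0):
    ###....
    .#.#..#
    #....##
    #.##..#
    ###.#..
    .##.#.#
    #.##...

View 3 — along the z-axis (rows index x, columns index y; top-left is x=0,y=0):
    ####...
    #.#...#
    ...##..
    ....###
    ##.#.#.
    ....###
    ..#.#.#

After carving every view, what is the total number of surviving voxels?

initial block: 7^3 = 343
  1. axis=0 (YZ plane), |mask|=35  ⇒  voxels=245
  2. axis=1 (XZ plane), |mask|=24  ⇒  voxels=120
  3. axis=2 (XY plane), |mask|=22  ⇒  voxels=51

51 voxels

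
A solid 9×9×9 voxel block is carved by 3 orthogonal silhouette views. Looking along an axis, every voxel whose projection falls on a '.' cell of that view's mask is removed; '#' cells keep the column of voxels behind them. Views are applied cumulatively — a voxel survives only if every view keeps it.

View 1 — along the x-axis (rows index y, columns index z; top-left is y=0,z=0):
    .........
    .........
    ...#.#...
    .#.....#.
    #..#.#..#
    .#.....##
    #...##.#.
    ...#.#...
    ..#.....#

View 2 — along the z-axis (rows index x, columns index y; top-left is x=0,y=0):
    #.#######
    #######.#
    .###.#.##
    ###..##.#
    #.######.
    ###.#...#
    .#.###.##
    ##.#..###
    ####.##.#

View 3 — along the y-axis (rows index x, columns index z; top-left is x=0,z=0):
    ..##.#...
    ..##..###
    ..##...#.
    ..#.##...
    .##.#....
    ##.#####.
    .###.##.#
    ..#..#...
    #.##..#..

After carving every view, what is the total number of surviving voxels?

before carving: 729 voxels (9×9×9)
step 1: project along x, AND mask (19/81) → |grid| = 171
step 2: project along z, AND mask (59/81) → |grid| = 119
step 3: project along y, AND mask (36/81) → |grid| = 50

|visual hull| = 50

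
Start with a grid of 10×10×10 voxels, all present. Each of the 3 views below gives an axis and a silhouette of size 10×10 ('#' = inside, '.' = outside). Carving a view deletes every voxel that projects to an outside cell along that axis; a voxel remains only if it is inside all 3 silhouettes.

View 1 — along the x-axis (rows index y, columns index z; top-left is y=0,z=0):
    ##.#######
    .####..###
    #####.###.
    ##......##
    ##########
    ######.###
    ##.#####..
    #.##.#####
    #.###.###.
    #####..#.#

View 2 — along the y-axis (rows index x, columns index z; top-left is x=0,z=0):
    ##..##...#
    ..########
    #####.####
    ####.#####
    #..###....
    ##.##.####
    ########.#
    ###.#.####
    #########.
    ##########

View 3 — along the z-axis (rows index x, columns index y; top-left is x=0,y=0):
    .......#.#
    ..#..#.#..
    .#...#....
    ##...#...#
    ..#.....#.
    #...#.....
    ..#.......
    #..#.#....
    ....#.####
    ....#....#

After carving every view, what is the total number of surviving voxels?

full grid |V| = 1000
[1] x-view keeps 76 columns → grid now 760
[2] y-view keeps 79 columns → grid now 605
[3] z-view keeps 26 columns → grid now 170

remaining voxels: 170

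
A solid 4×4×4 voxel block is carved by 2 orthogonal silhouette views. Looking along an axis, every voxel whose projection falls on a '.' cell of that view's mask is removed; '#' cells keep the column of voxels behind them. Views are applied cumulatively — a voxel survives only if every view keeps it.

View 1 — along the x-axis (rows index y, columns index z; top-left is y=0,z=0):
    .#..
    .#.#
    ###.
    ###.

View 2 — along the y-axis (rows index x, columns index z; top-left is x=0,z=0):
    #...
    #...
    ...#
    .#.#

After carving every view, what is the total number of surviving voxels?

voxel count = 10

initial block: 4^3 = 64
V1 x: intersect with YZ mask (9 set) -- 36 left
V2 y: intersect with XZ mask (5 set) -- 10 left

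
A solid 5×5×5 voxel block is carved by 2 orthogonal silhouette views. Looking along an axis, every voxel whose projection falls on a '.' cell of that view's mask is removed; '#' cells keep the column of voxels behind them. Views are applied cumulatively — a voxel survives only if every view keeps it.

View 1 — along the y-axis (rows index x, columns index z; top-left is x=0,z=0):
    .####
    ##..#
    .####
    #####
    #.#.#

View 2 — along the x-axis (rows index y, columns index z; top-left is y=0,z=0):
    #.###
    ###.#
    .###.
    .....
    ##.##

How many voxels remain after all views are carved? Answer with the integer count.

|visual hull| = 57

full grid |V| = 125
after view 1 [y-axis, 19 of 25 cells solid] → remaining = 95
after view 2 [x-axis, 15 of 25 cells solid] → remaining = 57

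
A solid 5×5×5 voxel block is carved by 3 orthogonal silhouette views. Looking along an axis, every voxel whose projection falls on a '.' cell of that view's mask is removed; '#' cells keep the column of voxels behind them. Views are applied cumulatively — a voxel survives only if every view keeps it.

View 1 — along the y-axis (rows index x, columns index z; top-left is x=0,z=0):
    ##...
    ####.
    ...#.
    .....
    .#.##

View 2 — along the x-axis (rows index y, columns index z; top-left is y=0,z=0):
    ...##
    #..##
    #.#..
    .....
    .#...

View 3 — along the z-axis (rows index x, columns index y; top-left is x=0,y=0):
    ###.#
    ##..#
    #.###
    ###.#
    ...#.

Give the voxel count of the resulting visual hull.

initial block: 5^3 = 125
V1 y: intersect with XZ mask (10 set) -- 50 left
V2 x: intersect with YZ mask (8 set) -- 16 left
V3 z: intersect with XY mask (16 set) -- 8 left

voxel count = 8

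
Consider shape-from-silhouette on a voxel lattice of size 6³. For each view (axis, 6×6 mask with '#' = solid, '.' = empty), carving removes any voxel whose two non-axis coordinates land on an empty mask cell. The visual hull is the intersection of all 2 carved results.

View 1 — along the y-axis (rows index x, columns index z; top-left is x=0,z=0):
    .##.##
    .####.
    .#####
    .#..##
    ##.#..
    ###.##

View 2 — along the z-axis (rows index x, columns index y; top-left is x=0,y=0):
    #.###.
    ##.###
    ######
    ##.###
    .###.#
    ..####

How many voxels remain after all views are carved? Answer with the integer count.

initial block: 6^3 = 216
  1. axis=1 (XZ plane), |mask|=24  ⇒  voxels=144
  2. axis=2 (XY plane), |mask|=28  ⇒  voxels=113

remaining voxels: 113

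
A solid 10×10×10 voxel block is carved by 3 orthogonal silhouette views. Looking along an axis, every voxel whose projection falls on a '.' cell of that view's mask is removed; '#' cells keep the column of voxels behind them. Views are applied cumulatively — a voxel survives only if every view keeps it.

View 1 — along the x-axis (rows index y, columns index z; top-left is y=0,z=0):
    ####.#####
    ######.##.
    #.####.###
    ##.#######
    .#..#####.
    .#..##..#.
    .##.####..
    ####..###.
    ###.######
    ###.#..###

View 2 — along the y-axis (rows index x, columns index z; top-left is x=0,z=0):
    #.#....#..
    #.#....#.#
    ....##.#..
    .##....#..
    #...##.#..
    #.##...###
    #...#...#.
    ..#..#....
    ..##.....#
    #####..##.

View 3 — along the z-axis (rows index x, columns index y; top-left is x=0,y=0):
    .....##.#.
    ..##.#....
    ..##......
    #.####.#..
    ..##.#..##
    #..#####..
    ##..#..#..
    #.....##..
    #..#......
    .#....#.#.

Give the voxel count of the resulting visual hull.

start: 10×10×10 = 1000 voxels
step 1: project along x, AND mask (73/100) → |grid| = 730
step 2: project along y, AND mask (38/100) → |grid| = 285
step 3: project along z, AND mask (37/100) → |grid| = 105

105 voxels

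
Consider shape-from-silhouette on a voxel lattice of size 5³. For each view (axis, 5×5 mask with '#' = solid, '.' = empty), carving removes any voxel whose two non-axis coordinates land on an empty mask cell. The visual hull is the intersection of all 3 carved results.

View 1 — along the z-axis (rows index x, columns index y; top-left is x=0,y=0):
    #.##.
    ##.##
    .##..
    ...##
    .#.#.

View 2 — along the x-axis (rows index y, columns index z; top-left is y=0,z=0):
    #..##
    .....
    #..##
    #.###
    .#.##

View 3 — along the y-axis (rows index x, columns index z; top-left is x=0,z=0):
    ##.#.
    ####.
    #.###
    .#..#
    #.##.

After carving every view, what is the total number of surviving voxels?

voxel count = 22

initial block: 5^3 = 125
after view 1 [z-axis, 13 of 25 cells solid] → remaining = 65
after view 2 [x-axis, 13 of 25 cells solid] → remaining = 34
after view 3 [y-axis, 16 of 25 cells solid] → remaining = 22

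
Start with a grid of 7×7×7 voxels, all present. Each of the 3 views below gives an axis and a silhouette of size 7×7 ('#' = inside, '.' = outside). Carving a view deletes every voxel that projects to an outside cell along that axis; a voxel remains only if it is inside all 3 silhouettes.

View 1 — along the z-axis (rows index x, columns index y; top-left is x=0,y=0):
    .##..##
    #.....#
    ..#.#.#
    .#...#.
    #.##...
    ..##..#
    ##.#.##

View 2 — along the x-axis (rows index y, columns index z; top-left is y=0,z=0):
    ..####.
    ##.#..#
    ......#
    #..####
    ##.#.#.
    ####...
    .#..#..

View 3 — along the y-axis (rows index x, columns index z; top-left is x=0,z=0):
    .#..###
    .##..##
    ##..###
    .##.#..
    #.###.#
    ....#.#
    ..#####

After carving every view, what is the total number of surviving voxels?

|visual hull| = 43

full grid |V| = 343
carve view 1 (along z, XY-mask fill 22/49): 154 voxels remain
carve view 2 (along x, YZ-mask fill 24/49): 69 voxels remain
carve view 3 (along y, XZ-mask fill 28/49): 43 voxels remain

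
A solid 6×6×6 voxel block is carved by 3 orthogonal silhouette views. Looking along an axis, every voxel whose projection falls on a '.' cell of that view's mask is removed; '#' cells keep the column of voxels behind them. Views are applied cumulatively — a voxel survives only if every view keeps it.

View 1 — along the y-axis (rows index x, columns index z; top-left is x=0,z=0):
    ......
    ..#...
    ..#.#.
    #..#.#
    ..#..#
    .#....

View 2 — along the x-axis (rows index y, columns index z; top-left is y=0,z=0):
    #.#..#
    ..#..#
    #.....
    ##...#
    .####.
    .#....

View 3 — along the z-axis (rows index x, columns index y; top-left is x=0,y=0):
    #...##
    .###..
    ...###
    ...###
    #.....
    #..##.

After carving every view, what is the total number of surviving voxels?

|visual hull| = 10

initial block: 6^3 = 216
[1] y-view keeps 9 columns → grid now 54
[2] x-view keeps 14 columns → grid now 23
[3] z-view keeps 16 columns → grid now 10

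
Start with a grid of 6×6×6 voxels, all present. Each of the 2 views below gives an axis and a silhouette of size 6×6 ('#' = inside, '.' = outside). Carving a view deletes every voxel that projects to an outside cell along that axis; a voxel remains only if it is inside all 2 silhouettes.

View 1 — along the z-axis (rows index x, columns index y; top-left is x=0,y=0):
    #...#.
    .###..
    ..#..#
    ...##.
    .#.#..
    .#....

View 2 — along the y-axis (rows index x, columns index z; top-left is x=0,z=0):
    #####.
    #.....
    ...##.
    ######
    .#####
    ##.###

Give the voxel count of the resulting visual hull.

|visual hull| = 44

before carving: 216 voxels (6×6×6)
V1 z: intersect with XY mask (12 set) -- 72 left
V2 y: intersect with XZ mask (24 set) -- 44 left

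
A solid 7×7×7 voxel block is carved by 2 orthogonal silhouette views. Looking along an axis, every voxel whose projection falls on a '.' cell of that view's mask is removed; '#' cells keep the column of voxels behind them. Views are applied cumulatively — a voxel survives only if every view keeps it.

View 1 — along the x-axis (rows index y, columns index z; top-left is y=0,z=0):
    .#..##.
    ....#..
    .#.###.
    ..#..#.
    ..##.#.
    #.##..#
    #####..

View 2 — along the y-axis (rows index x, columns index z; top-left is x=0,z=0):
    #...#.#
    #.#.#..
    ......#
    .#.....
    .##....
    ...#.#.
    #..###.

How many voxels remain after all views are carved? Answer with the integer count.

50 voxels

initial block: 7^3 = 343
[1] x-view keeps 22 columns → grid now 154
[2] y-view keeps 16 columns → grid now 50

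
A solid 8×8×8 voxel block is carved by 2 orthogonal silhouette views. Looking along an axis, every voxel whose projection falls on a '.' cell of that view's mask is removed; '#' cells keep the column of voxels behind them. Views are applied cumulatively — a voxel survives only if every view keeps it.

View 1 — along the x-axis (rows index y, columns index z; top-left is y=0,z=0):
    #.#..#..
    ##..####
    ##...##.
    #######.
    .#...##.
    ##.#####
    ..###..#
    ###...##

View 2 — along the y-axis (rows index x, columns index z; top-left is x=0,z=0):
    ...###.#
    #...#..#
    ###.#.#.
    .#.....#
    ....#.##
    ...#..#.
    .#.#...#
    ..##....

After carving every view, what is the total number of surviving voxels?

110 voxels

before carving: 512 voxels (8×8×8)
[1] x-view keeps 39 columns → grid now 312
[2] y-view keeps 24 columns → grid now 110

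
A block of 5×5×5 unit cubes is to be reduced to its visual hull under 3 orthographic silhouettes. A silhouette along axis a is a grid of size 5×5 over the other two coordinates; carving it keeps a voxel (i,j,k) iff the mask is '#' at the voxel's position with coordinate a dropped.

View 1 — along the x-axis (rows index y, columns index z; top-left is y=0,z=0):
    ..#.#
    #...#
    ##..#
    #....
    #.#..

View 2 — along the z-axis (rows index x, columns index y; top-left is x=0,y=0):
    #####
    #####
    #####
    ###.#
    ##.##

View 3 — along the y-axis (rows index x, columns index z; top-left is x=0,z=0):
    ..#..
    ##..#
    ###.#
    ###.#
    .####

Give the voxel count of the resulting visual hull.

|visual hull| = 33

start: 5×5×5 = 125 voxels
step 1: project along x, AND mask (10/25) → |grid| = 50
step 2: project along z, AND mask (23/25) → |grid| = 46
step 3: project along y, AND mask (16/25) → |grid| = 33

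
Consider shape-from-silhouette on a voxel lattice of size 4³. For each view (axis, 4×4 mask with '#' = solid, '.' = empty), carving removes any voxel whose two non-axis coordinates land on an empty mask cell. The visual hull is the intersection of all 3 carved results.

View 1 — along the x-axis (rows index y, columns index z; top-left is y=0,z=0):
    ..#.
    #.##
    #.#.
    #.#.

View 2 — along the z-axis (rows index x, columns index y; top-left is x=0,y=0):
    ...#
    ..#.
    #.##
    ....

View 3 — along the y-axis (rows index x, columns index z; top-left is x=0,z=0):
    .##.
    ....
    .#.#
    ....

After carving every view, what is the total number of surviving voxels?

full grid |V| = 64
V1 x: intersect with YZ mask (8 set) -- 32 left
V2 z: intersect with XY mask (5 set) -- 9 left
V3 y: intersect with XZ mask (4 set) -- 1 left

voxel count = 1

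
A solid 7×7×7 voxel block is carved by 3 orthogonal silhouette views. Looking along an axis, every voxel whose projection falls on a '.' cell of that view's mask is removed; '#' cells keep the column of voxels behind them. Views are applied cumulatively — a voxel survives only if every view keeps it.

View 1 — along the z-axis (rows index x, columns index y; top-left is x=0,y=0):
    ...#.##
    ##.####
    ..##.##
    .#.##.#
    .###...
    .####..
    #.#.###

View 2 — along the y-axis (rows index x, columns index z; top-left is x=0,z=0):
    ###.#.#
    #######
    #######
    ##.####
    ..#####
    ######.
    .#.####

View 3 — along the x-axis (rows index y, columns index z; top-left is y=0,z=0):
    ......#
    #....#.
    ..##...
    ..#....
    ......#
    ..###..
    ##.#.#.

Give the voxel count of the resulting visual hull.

start: 7×7×7 = 343 voxels
V1 z: intersect with XY mask (29 set) -- 203 left
V2 y: intersect with XZ mask (41 set) -- 173 left
V3 x: intersect with YZ mask (14 set) -- 51 left

51 voxels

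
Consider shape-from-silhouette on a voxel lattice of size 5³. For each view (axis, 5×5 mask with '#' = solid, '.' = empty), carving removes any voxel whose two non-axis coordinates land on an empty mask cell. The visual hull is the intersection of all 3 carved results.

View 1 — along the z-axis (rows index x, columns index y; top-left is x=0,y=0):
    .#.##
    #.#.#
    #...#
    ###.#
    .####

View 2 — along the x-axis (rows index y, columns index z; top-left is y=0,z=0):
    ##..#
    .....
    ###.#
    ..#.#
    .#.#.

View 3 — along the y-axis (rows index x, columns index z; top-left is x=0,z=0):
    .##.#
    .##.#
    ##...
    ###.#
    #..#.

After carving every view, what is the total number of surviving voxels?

start: 5×5×5 = 125 voxels
carve view 1 (along z, XY-mask fill 16/25): 80 voxels remain
carve view 2 (along x, YZ-mask fill 11/25): 35 voxels remain
carve view 3 (along y, XZ-mask fill 14/25): 22 voxels remain

remaining voxels: 22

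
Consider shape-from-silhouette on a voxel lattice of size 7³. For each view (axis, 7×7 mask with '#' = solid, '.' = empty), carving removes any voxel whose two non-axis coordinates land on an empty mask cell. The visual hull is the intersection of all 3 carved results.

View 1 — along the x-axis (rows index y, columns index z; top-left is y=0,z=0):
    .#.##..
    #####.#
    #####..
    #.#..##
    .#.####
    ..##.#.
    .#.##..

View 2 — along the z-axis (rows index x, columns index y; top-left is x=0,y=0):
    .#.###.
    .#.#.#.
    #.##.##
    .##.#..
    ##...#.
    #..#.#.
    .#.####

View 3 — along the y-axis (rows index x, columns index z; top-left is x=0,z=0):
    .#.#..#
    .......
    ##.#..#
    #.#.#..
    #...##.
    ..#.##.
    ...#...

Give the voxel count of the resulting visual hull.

initial block: 7^3 = 343
V1 x: intersect with YZ mask (29 set) -- 203 left
V2 z: intersect with XY mask (26 set) -- 108 left
V3 y: intersect with XZ mask (17 set) -- 38 left

remaining voxels: 38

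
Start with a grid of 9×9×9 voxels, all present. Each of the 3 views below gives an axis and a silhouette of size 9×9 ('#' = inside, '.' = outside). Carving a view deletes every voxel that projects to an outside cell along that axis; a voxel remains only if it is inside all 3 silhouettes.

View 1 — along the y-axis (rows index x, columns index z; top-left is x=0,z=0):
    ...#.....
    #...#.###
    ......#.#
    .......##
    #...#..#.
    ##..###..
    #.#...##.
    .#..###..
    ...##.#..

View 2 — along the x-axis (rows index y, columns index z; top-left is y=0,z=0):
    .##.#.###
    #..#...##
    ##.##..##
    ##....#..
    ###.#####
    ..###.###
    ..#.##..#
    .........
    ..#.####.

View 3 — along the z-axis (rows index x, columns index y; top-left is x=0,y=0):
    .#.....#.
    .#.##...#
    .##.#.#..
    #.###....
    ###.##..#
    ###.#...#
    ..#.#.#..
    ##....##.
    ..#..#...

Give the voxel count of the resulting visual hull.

start: 9×9×9 = 729 voxels
step 1: project along y, AND mask (29/81) → |grid| = 261
step 2: project along x, AND mask (42/81) → |grid| = 143
step 3: project along z, AND mask (34/81) → |grid| = 71

remaining voxels: 71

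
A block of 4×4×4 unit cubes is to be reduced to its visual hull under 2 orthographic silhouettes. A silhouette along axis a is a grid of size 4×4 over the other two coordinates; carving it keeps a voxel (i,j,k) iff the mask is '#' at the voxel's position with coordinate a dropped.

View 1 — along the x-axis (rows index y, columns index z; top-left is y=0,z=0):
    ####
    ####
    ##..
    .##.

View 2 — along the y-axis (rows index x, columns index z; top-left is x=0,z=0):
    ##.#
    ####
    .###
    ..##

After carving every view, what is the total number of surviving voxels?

initial block: 4^3 = 64
  1. axis=0 (YZ plane), |mask|=12  ⇒  voxels=48
  2. axis=1 (XZ plane), |mask|=12  ⇒  voxels=35

35 voxels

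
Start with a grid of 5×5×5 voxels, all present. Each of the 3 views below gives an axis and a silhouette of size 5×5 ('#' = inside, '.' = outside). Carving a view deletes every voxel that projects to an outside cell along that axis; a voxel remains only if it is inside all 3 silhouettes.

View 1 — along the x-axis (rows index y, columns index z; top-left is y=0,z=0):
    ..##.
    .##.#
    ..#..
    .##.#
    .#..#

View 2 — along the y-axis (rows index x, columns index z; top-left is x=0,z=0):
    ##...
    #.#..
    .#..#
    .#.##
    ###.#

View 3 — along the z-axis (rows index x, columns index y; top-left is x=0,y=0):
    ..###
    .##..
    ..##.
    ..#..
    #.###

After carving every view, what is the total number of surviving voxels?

voxel count = 13

start: 5×5×5 = 125 voxels
V1 x: intersect with YZ mask (11 set) -- 55 left
V2 y: intersect with XZ mask (13 set) -- 30 left
V3 z: intersect with XY mask (12 set) -- 13 left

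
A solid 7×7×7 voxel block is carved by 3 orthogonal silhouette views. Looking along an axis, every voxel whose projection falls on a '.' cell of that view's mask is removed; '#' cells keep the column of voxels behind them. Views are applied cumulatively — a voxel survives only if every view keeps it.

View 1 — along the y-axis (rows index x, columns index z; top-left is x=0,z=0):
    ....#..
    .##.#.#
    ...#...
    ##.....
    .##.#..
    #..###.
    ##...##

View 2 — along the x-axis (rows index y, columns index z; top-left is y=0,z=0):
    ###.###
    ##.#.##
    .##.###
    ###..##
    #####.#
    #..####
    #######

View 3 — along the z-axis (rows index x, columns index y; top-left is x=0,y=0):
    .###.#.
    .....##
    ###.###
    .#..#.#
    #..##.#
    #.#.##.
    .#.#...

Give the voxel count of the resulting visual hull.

before carving: 343 voxels (7×7×7)
step 1: project along y, AND mask (19/49) → |grid| = 133
step 2: project along x, AND mask (39/49) → |grid| = 106
step 3: project along z, AND mask (25/49) → |grid| = 49

remaining voxels: 49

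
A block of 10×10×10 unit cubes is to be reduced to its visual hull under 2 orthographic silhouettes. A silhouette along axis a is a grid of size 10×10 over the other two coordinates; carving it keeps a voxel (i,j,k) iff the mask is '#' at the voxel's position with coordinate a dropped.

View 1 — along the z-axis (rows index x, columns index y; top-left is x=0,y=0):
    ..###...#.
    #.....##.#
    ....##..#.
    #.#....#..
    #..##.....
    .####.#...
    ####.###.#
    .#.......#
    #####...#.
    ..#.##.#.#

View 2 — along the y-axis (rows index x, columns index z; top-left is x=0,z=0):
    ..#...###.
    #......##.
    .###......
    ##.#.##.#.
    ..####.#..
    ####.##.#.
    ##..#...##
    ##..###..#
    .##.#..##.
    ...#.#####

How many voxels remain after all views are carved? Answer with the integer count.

before carving: 1000 voxels (10×10×10)
after view 1 [z-axis, 43 of 100 cells solid] → remaining = 430
after view 2 [y-axis, 50 of 100 cells solid] → remaining = 217

voxel count = 217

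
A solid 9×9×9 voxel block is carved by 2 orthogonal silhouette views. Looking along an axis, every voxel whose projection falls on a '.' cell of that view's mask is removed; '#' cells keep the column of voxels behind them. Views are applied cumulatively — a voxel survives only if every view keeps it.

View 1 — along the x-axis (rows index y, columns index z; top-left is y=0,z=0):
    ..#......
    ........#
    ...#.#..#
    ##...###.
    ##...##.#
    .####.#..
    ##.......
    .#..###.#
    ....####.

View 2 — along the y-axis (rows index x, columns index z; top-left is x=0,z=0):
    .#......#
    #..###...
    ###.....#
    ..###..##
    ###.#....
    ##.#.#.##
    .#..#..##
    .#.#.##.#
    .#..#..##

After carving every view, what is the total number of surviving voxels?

132 voxels

full grid |V| = 729
after view 1 [x-axis, 31 of 81 cells solid] → remaining = 279
after view 2 [y-axis, 38 of 81 cells solid] → remaining = 132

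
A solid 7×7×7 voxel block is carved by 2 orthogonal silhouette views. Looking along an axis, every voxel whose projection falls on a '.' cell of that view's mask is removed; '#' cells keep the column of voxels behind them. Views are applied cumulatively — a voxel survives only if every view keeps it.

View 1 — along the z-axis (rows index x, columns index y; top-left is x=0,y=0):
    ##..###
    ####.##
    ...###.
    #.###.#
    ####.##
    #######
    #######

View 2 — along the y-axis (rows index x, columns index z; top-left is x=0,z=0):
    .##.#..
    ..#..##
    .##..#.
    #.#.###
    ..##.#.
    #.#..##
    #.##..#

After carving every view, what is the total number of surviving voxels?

voxel count = 141

start: 7×7×7 = 343 voxels
[1] z-view keeps 39 columns → grid now 273
[2] y-view keeps 25 columns → grid now 141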